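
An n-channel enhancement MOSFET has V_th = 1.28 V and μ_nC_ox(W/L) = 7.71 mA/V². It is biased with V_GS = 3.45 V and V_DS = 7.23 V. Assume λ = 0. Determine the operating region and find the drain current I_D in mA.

V_ov = V_GS − V_th = 3.45 − 1.28 = 2.17 V.
Since V_DS = 7.23 V ≥ V_ov = 2.17 V, the device is in saturation.
I_D = ½ k_n V_ov² = 0.5 × 7.71 × 2.17² = 18.2 mA.

Saturation; I_D = 18.2 mA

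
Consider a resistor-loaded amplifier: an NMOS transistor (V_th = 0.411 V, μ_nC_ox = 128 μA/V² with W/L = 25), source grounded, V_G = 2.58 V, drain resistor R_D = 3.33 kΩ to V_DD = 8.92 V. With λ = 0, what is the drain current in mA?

I_D = 2.56 mA

V_GS = V_G = 2.58 V, so V_ov = 2.58 − 0.411 = 2.17 V.
k_n = μ_nC_ox · (W/L) = 3.2 mA/V².
Assume saturation: I_D = ½ k_n V_ov² = 0.5 × 3.2 × 2.17² = 7.53 mA, giving V_DS = V_DD − I_D R_D = 8.92 − 7.53 × 3.33 = -16.1 V.
But -16.1 V < V_ov = 2.17 V, so the device is actually in triode.
In triode I_D = k_n[V_ov V_DS − ½ V_DS²] and I_D = (V_DD − V_DS)/R_D. Equating: 5.33 V_DS² − 24.11 V_DS + 8.92 = 0, giving V_DS = 0.406 V (the root below V_ov).
I_D = (8.92 − 0.406) / 3.33 = 2.56 mA.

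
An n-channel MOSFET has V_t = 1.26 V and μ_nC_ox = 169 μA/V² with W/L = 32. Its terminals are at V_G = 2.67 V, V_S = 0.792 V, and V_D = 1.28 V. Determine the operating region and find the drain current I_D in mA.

V_GS = V_G − V_S = 2.67 − 0.792 = 1.88 V; V_DS = V_D − V_S = 1.28 − 0.792 = 0.488 V.
k_n = μ_nC_ox · (W/L) = 5.408 mA/V².
V_ov = V_GS − V_t = 1.88 − 1.26 = 0.618 V.
Since V_DS = 0.488 V < V_ov = 0.618 V, the device is in the triode region.
I_D = k_n [V_ov · V_DS − ½ V_DS²] = 5.408 × [0.618 × 0.488 − 0.5 × 0.488²] = 0.987 mA.

Triode; I_D = 0.987 mA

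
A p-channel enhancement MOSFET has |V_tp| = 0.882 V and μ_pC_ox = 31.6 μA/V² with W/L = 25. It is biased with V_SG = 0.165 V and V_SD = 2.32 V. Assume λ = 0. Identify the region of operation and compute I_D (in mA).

Cutoff; I_D = 0 mA

V_SG = 0.165 V < |V_tp| = 0.882 V, so the transistor is in cutoff.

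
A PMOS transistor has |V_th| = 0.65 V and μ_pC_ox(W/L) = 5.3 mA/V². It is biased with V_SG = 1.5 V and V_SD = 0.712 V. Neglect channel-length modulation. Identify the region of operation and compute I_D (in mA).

V_ov = V_SG − |V_th| = 1.5 − 0.65 = 0.85 V.
Since V_SD = 0.712 V < V_ov = 0.85 V, the device is in the triode region.
I_D = k_p [V_ov · V_SD − ½ V_SD²] = 5.3 × [0.85 × 0.712 − 0.5 × 0.712²] = 1.86 mA.

Triode; I_D = 1.86 mA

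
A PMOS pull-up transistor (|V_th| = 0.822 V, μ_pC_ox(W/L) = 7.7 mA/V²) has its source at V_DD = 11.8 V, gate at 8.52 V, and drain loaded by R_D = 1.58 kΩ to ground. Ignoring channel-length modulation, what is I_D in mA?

I_D = 7.21 mA

V_SG = V_DD − V_G = 11.8 − 8.52 = 3.28 V, so V_ov = 3.28 − 0.822 = 2.46 V.
Assume saturation: I_D = ½ k_p V_ov² = 0.5 × 7.7 × 2.46² = 23.3 mA, giving V_SD = V_DD − I_D R_D = 11.8 − 23.3 × 1.58 = -25 V.
But -25 V < V_ov = 2.46 V, so the device is actually in triode.
In triode I_D = k_p[V_ov V_SD − ½ V_SD²] and I_D = (V_DD − V_SD)/R_D. Equating: 6.08 V_SD² − 30.9 V_SD + 11.8 = 0, giving V_SD = 0.416 V (the root below V_ov).
I_D = (11.8 − 0.416) / 1.58 = 7.21 mA.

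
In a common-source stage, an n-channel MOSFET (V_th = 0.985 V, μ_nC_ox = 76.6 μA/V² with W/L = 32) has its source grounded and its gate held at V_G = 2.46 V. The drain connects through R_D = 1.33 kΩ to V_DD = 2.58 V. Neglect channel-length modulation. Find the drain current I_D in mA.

I_D = 1.55 mA

V_GS = V_G = 2.46 V, so V_ov = 2.46 − 0.985 = 1.48 V.
k_n = μ_nC_ox · (W/L) = 2.451 mA/V².
Assume saturation: I_D = ½ k_n V_ov² = 0.5 × 2.451 × 1.48² = 2.67 mA, giving V_DS = V_DD − I_D R_D = 2.58 − 2.67 × 1.33 = -0.966 V.
But -0.966 V < V_ov = 1.48 V, so the device is actually in triode.
In triode I_D = k_n[V_ov V_DS − ½ V_DS²] and I_D = (V_DD − V_DS)/R_D. Equating: 1.63 V_DS² − 5.809 V_DS + 2.58 = 0, giving V_DS = 0.52 V (the root below V_ov).
I_D = (2.58 − 0.52) / 1.33 = 1.55 mA.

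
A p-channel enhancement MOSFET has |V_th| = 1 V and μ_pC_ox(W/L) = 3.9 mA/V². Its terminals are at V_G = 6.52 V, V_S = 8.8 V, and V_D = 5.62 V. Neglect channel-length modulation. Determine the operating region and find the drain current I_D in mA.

Saturation; I_D = 3.19 mA

V_SG = V_S − V_G = 8.8 − 6.52 = 2.28 V; V_SD = V_S − V_D = 8.8 − 5.62 = 3.18 V.
V_ov = V_SG − |V_th| = 2.28 − 1 = 1.28 V.
Since V_SD = 3.18 V ≥ V_ov = 1.28 V, the device is in saturation.
I_D = ½ k_p V_ov² = 0.5 × 3.9 × 1.28² = 3.19 mA.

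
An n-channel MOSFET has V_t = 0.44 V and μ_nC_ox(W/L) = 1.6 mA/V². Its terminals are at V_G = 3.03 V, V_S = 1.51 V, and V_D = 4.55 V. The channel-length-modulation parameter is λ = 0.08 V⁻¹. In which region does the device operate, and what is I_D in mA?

Saturation; I_D = 1.16 mA

V_GS = V_G − V_S = 3.03 − 1.51 = 1.52 V; V_DS = V_D − V_S = 4.55 − 1.51 = 3.04 V.
V_ov = V_GS − V_t = 1.52 − 0.44 = 1.08 V.
Since V_DS = 3.04 V ≥ V_ov = 1.08 V, the device is in saturation.
I_D = ½ k_n V_ov² (1 + λ V_DS) = 0.5 × 1.6 × 1.08² × (1 + 0.08 × 3.04) = 1.16 mA.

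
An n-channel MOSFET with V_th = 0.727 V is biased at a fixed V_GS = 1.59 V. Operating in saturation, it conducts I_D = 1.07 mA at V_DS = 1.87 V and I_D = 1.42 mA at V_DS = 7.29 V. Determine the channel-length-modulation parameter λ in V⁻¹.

With V_GS fixed, I_D ∝ (1 + λ V_DS) in saturation, so I_D2/I_D1 = (1 + λ V_DS2)/(1 + λ V_DS1).
1.42/1.07 = 1.327 = (1 + 7.29 λ)/(1 + 1.87 λ).
Solving: λ (I_D1 V_DS2 − I_D2 V_DS1) = I_D2 − I_D1, so λ = (1.42 − 1.07) / (1.07 × 7.29 − 1.42 × 1.87) = 0.35 / 5.14 = 0.068 V⁻¹.

λ = 0.0680 V⁻¹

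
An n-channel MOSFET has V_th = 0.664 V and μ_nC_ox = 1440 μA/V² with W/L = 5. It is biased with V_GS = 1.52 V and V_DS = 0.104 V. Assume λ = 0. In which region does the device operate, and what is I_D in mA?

Triode; I_D = 0.602 mA

k_n = μ_nC_ox · (W/L) = 7.2 mA/V².
V_ov = V_GS − V_th = 1.52 − 0.664 = 0.856 V.
Since V_DS = 0.104 V < V_ov = 0.856 V, the device is in the triode region.
I_D = k_n [V_ov · V_DS − ½ V_DS²] = 7.2 × [0.856 × 0.104 − 0.5 × 0.104²] = 0.602 mA.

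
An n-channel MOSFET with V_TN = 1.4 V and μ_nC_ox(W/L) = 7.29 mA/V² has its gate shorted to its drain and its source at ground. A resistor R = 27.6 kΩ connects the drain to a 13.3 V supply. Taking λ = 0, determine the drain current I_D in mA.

With gate tied to drain, V_GS = V_DS ≥ V_GS − V_TN, so the device is in saturation.
KCL at the drain: ½ k_n (V_GS − V_TN)² = (V_DD − V_GS)/R.
Let x = V_GS − 1.4. Then 101 x² + x − 11.9 = 0, giving x = 0.339 V (positive root), so V_GS = 1.74 V.
I_D = (V_DD − V_GS)/R = (13.3 − 1.74) / 27.6 = 0.419 mA.

I_D = 0.419 mA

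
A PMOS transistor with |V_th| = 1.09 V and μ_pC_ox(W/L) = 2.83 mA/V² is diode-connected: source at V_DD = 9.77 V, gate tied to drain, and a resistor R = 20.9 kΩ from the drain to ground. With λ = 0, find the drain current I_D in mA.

I_D = 0.390 mA

With gate tied to drain, V_SG = V_SD ≥ V_SG − |V_th|, so the device is in saturation.
KCL at the drain: ½ k_p (V_SG − |V_th|)² = (V_DD − V_SG)/R.
Let x = V_SG − 1.09. Then 29.6 x² + x − 8.68 = 0, giving x = 0.525 V (positive root), so V_SG = 1.62 V.
I_D = (V_DD − V_SG)/R = (9.77 − 1.62) / 20.9 = 0.39 mA.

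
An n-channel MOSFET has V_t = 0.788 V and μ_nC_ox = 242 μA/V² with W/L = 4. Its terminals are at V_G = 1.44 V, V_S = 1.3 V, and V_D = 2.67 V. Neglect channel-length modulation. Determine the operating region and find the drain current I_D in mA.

V_GS = V_G − V_S = 1.44 − 1.3 = 0.14 V; V_DS = V_D − V_S = 2.67 − 1.3 = 1.37 V.
V_GS = 0.14 V < V_t = 0.788 V, so the transistor is in cutoff.

Cutoff; I_D = 0 mA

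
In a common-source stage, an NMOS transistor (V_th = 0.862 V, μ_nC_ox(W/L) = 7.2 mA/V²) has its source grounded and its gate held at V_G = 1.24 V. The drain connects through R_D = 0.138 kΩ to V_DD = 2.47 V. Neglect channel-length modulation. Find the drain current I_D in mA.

I_D = 0.514 mA

V_GS = V_G = 1.24 V, so V_ov = 1.24 − 0.862 = 0.378 V.
Assume saturation: I_D = ½ k_n V_ov² = 0.5 × 7.2 × 0.378² = 0.514 mA, giving V_DS = V_DD − I_D R_D = 2.47 − 0.514 × 0.138 = 2.4 V.
V_DS = 2.4 V ≥ V_ov = 0.378 V, confirming saturation.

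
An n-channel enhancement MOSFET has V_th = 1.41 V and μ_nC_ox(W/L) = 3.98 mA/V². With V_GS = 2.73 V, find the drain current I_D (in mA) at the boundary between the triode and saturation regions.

I_D = 3.47 mA

At the boundary V_DS = V_ov = V_GS − V_th = 2.73 − 1.41 = 1.32 V.
I_D = ½ k_n V_ov² = 0.5 × 3.98 × 1.32² = 3.47 mA.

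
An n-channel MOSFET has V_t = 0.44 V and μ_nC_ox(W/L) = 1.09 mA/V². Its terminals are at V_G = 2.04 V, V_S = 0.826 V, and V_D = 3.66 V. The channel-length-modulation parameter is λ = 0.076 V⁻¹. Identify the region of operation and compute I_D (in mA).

V_GS = V_G − V_S = 2.04 − 0.826 = 1.21 V; V_DS = V_D − V_S = 3.66 − 0.826 = 2.83 V.
V_ov = V_GS − V_t = 1.21 − 0.44 = 0.774 V.
Since V_DS = 2.83 V ≥ V_ov = 0.774 V, the device is in saturation.
I_D = ½ k_n V_ov² (1 + λ V_DS) = 0.5 × 1.09 × 0.774² × (1 + 0.076 × 2.83) = 0.397 mA.

Saturation; I_D = 0.397 mA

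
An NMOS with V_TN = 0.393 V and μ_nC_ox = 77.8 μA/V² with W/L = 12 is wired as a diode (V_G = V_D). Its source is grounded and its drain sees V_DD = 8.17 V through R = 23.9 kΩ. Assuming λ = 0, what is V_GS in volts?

With gate tied to drain, V_GS = V_DS ≥ V_GS − V_TN, so the device is in saturation.
k_n = μ_nC_ox · (W/L) = 0.9336 mA/V².
KCL at the drain: ½ k_n (V_GS − V_TN)² = (V_DD − V_GS)/R.
Let x = V_GS − 0.393. Then 11.2 x² + x − 7.777 = 0, giving x = 0.791 V (positive root), so V_GS = 1.18 V.
I_D = (V_DD − V_GS)/R = (8.17 − 1.18) / 23.9 = 0.292 mA.

V_GS = 1.18 V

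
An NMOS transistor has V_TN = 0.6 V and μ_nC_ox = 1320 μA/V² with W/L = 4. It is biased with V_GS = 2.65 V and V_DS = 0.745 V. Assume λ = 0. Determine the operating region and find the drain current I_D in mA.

Triode; I_D = 6.60 mA

k_n = μ_nC_ox · (W/L) = 5.28 mA/V².
V_ov = V_GS − V_TN = 2.65 − 0.6 = 2.05 V.
Since V_DS = 0.745 V < V_ov = 2.05 V, the device is in the triode region.
I_D = k_n [V_ov · V_DS − ½ V_DS²] = 5.28 × [2.05 × 0.745 − 0.5 × 0.745²] = 6.6 mA.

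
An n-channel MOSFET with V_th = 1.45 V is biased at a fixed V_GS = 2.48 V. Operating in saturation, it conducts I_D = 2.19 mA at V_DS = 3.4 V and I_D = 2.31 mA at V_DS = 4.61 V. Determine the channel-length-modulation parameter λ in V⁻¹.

λ = 0.0535 V⁻¹

With V_GS fixed, I_D ∝ (1 + λ V_DS) in saturation, so I_D2/I_D1 = (1 + λ V_DS2)/(1 + λ V_DS1).
2.31/2.19 = 1.055 = (1 + 4.61 λ)/(1 + 3.4 λ).
Solving: λ (I_D1 V_DS2 − I_D2 V_DS1) = I_D2 − I_D1, so λ = (2.31 − 2.19) / (2.19 × 4.61 − 2.31 × 3.4) = 0.12 / 2.24 = 0.0535 V⁻¹.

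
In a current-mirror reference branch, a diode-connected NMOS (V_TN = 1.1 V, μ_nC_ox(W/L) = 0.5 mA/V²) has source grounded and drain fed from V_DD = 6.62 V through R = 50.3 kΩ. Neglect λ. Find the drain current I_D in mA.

I_D = 0.0973 mA

With gate tied to drain, V_GS = V_DS ≥ V_GS − V_TN, so the device is in saturation.
KCL at the drain: ½ k_n (V_GS − V_TN)² = (V_DD − V_GS)/R.
Let x = V_GS − 1.1. Then 12.6 x² + x − 5.52 = 0, giving x = 0.624 V (positive root), so V_GS = 1.72 V.
I_D = (V_DD − V_GS)/R = (6.62 − 1.72) / 50.3 = 0.0973 mA.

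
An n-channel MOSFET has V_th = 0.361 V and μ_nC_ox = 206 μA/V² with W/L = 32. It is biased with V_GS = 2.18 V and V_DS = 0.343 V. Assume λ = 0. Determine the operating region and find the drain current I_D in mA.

k_n = μ_nC_ox · (W/L) = 6.592 mA/V².
V_ov = V_GS − V_th = 2.18 − 0.361 = 1.82 V.
Since V_DS = 0.343 V < V_ov = 1.82 V, the device is in the triode region.
I_D = k_n [V_ov · V_DS − ½ V_DS²] = 6.592 × [1.82 × 0.343 − 0.5 × 0.343²] = 3.73 mA.

Triode; I_D = 3.73 mA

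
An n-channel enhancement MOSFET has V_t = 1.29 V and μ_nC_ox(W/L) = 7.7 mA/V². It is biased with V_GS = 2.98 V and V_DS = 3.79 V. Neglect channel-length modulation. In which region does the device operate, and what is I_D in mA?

Saturation; I_D = 11.0 mA

V_ov = V_GS − V_t = 2.98 − 1.29 = 1.69 V.
Since V_DS = 3.79 V ≥ V_ov = 1.69 V, the device is in saturation.
I_D = ½ k_n V_ov² = 0.5 × 7.7 × 1.69² = 11 mA.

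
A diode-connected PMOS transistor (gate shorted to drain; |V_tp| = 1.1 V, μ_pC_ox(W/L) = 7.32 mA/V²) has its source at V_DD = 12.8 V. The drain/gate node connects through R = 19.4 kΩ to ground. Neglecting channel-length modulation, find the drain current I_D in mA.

With gate tied to drain, V_SG = V_SD ≥ V_SG − |V_tp|, so the device is in saturation.
KCL at the drain: ½ k_p (V_SG − |V_tp|)² = (V_DD − V_SG)/R.
Let x = V_SG − 1.1. Then 71 x² + x − 11.7 = 0, giving x = 0.399 V (positive root), so V_SG = 1.5 V.
I_D = (V_DD − V_SG)/R = (12.8 − 1.5) / 19.4 = 0.583 mA.

I_D = 0.583 mA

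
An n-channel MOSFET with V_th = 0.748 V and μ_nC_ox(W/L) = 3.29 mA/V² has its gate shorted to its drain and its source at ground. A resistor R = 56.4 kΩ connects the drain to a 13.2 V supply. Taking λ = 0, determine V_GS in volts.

V_GS = 1.11 V

With gate tied to drain, V_GS = V_DS ≥ V_GS − V_th, so the device is in saturation.
KCL at the drain: ½ k_n (V_GS − V_th)² = (V_DD − V_GS)/R.
Let x = V_GS − 0.748. Then 92.8 x² + x − 12.45 = 0, giving x = 0.361 V (positive root), so V_GS = 1.11 V.
I_D = (V_DD − V_GS)/R = (13.2 − 1.11) / 56.4 = 0.214 mA.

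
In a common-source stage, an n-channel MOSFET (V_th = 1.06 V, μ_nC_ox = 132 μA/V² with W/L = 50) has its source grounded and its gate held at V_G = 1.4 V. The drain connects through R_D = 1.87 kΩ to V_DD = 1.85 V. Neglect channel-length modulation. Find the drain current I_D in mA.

V_GS = V_G = 1.4 V, so V_ov = 1.4 − 1.06 = 0.34 V.
k_n = μ_nC_ox · (W/L) = 6.6 mA/V².
Assume saturation: I_D = ½ k_n V_ov² = 0.5 × 6.6 × 0.34² = 0.381 mA, giving V_DS = V_DD − I_D R_D = 1.85 − 0.381 × 1.87 = 1.14 V.
V_DS = 1.14 V ≥ V_ov = 0.34 V, confirming saturation.

I_D = 0.381 mA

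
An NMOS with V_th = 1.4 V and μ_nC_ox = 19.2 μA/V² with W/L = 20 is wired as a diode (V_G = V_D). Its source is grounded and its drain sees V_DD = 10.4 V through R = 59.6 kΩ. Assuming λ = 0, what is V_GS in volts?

V_GS = 2.24 V

With gate tied to drain, V_GS = V_DS ≥ V_GS − V_th, so the device is in saturation.
k_n = μ_nC_ox · (W/L) = 0.384 mA/V².
KCL at the drain: ½ k_n (V_GS − V_th)² = (V_DD − V_GS)/R.
Let x = V_GS − 1.4. Then 11.4 x² + x − 9 = 0, giving x = 0.844 V (positive root), so V_GS = 2.24 V.
I_D = (V_DD − V_GS)/R = (10.4 − 2.24) / 59.6 = 0.137 mA.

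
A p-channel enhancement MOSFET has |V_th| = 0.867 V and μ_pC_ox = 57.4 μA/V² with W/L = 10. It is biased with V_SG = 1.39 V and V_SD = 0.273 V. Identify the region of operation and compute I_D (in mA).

Triode; I_D = 0.0606 mA

k_p = μ_pC_ox · (W/L) = 0.574 mA/V².
V_ov = V_SG − |V_th| = 1.39 − 0.867 = 0.523 V.
Since V_SD = 0.273 V < V_ov = 0.523 V, the device is in the triode region.
I_D = k_p [V_ov · V_SD − ½ V_SD²] = 0.574 × [0.523 × 0.273 − 0.5 × 0.273²] = 0.0606 mA.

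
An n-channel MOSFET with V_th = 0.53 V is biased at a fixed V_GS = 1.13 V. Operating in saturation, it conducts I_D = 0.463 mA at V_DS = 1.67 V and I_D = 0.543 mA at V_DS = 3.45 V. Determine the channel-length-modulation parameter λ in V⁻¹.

λ = 0.116 V⁻¹

With V_GS fixed, I_D ∝ (1 + λ V_DS) in saturation, so I_D2/I_D1 = (1 + λ V_DS2)/(1 + λ V_DS1).
0.543/0.463 = 1.173 = (1 + 3.45 λ)/(1 + 1.67 λ).
Solving: λ (I_D1 V_DS2 − I_D2 V_DS1) = I_D2 − I_D1, so λ = (0.543 − 0.463) / (0.463 × 3.45 − 0.543 × 1.67) = 0.08 / 0.691 = 0.116 V⁻¹.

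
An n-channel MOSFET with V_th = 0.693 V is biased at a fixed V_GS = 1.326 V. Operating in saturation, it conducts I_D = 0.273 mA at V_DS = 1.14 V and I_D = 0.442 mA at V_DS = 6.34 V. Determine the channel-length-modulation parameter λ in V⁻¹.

With V_GS fixed, I_D ∝ (1 + λ V_DS) in saturation, so I_D2/I_D1 = (1 + λ V_DS2)/(1 + λ V_DS1).
0.442/0.273 = 1.619 = (1 + 6.34 λ)/(1 + 1.14 λ).
Solving: λ (I_D1 V_DS2 − I_D2 V_DS1) = I_D2 − I_D1, so λ = (0.442 − 0.273) / (0.273 × 6.34 − 0.442 × 1.14) = 0.169 / 1.23 = 0.138 V⁻¹.

λ = 0.138 V⁻¹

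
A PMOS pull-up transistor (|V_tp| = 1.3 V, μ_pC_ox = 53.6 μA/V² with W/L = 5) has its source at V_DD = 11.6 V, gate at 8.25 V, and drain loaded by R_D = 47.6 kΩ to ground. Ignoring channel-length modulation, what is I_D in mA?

V_SG = V_DD − V_G = 11.6 − 8.25 = 3.35 V, so V_ov = 3.35 − 1.3 = 2.05 V.
k_p = μ_pC_ox · (W/L) = 0.268 mA/V².
Assume saturation: I_D = ½ k_p V_ov² = 0.5 × 0.268 × 2.05² = 0.563 mA, giving V_SD = V_DD − I_D R_D = 11.6 − 0.563 × 47.6 = -15.2 V.
But -15.2 V < V_ov = 2.05 V, so the device is actually in triode.
In triode I_D = k_p[V_ov V_SD − ½ V_SD²] and I_D = (V_DD − V_SD)/R_D. Equating: 6.38 V_SD² − 27.15 V_SD + 11.6 = 0, giving V_SD = 0.482 V (the root below V_ov).
I_D = (11.6 − 0.482) / 47.6 = 0.234 mA.

I_D = 0.234 mA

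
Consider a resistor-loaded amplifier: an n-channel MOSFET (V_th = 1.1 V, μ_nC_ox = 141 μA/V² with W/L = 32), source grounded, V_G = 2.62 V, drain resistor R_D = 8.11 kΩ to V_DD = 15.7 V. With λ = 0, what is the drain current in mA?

V_GS = V_G = 2.62 V, so V_ov = 2.62 − 1.1 = 1.52 V.
k_n = μ_nC_ox · (W/L) = 4.512 mA/V².
Assume saturation: I_D = ½ k_n V_ov² = 0.5 × 4.512 × 1.52² = 5.21 mA, giving V_DS = V_DD − I_D R_D = 15.7 − 5.21 × 8.11 = -26.6 V.
But -26.6 V < V_ov = 1.52 V, so the device is actually in triode.
In triode I_D = k_n[V_ov V_DS − ½ V_DS²] and I_D = (V_DD − V_DS)/R_D. Equating: 18.3 V_DS² − 56.62 V_DS + 15.7 = 0, giving V_DS = 0.308 V (the root below V_ov).
I_D = (15.7 − 0.308) / 8.11 = 1.9 mA.

I_D = 1.90 mA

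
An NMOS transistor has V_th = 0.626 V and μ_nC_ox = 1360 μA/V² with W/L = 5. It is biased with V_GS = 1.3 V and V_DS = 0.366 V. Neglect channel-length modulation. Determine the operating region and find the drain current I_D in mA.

k_n = μ_nC_ox · (W/L) = 6.8 mA/V².
V_ov = V_GS − V_th = 1.3 − 0.626 = 0.674 V.
Since V_DS = 0.366 V < V_ov = 0.674 V, the device is in the triode region.
I_D = k_n [V_ov · V_DS − ½ V_DS²] = 6.8 × [0.674 × 0.366 − 0.5 × 0.366²] = 1.22 mA.

Triode; I_D = 1.22 mA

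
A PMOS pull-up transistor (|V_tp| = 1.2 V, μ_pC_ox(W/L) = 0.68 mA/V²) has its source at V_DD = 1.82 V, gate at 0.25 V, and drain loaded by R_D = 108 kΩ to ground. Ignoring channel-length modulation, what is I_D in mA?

I_D = 0.0162 mA

V_SG = V_DD − V_G = 1.82 − 0.25 = 1.57 V, so V_ov = 1.57 − 1.2 = 0.37 V.
Assume saturation: I_D = ½ k_p V_ov² = 0.5 × 0.68 × 0.37² = 0.0465 mA, giving V_SD = V_DD − I_D R_D = 1.82 − 0.0465 × 108 = -3.21 V.
But -3.21 V < V_ov = 0.37 V, so the device is actually in triode.
In triode I_D = k_p[V_ov V_SD − ½ V_SD²] and I_D = (V_DD − V_SD)/R_D. Equating: 36.7 V_SD² − 28.17 V_SD + 1.82 = 0, giving V_SD = 0.0712 V (the root below V_ov).
I_D = (1.82 − 0.0712) / 108 = 0.0162 mA.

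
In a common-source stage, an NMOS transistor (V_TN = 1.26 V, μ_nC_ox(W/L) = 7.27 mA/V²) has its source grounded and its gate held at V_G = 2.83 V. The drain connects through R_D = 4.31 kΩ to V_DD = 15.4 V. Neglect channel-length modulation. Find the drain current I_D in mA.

I_D = 3.49 mA

V_GS = V_G = 2.83 V, so V_ov = 2.83 − 1.26 = 1.57 V.
Assume saturation: I_D = ½ k_n V_ov² = 0.5 × 7.27 × 1.57² = 8.96 mA, giving V_DS = V_DD − I_D R_D = 15.4 − 8.96 × 4.31 = -23.2 V.
But -23.2 V < V_ov = 1.57 V, so the device is actually in triode.
In triode I_D = k_n[V_ov V_DS − ½ V_DS²] and I_D = (V_DD − V_DS)/R_D. Equating: 15.7 V_DS² − 50.19 V_DS + 15.4 = 0, giving V_DS = 0.344 V (the root below V_ov).
I_D = (15.4 − 0.344) / 4.31 = 3.49 mA.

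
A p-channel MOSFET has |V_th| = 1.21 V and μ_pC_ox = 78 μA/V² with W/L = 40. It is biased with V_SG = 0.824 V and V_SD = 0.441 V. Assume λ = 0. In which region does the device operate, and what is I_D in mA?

V_SG = 0.824 V < |V_th| = 1.21 V, so the transistor is in cutoff.

Cutoff; I_D = 0 mA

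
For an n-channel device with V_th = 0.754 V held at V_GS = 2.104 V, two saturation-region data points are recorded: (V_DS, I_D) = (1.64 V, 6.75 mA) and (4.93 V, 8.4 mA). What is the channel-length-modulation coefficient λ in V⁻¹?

λ = 0.0846 V⁻¹

With V_GS fixed, I_D ∝ (1 + λ V_DS) in saturation, so I_D2/I_D1 = (1 + λ V_DS2)/(1 + λ V_DS1).
8.4/6.75 = 1.244 = (1 + 4.93 λ)/(1 + 1.64 λ).
Solving: λ (I_D1 V_DS2 − I_D2 V_DS1) = I_D2 − I_D1, so λ = (8.4 − 6.75) / (6.75 × 4.93 − 8.4 × 1.64) = 1.65 / 19.5 = 0.0846 V⁻¹.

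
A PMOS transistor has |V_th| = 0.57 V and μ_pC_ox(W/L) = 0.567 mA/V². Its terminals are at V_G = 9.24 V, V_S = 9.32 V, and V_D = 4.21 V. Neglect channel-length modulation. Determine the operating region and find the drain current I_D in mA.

V_SG = V_S − V_G = 9.32 − 9.24 = 0.08 V; V_SD = V_S − V_D = 9.32 − 4.21 = 5.11 V.
V_SG = 0.08 V < |V_th| = 0.57 V, so the transistor is in cutoff.

Cutoff; I_D = 0 mA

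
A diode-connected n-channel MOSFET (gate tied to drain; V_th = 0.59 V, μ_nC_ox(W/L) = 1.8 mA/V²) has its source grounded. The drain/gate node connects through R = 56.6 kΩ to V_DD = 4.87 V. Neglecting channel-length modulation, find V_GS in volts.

V_GS = 0.870 V

With gate tied to drain, V_GS = V_DS ≥ V_GS − V_th, so the device is in saturation.
KCL at the drain: ½ k_n (V_GS − V_th)² = (V_DD − V_GS)/R.
Let x = V_GS − 0.59. Then 50.9 x² + x − 4.28 = 0, giving x = 0.28 V (positive root), so V_GS = 0.87 V.
I_D = (V_DD − V_GS)/R = (4.87 − 0.87) / 56.6 = 0.0707 mA.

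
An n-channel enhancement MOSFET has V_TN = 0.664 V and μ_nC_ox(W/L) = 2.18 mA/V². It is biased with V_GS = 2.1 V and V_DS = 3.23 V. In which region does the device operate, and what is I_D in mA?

Saturation; I_D = 2.25 mA

V_ov = V_GS − V_TN = 2.1 − 0.664 = 1.44 V.
Since V_DS = 3.23 V ≥ V_ov = 1.44 V, the device is in saturation.
I_D = ½ k_n V_ov² = 0.5 × 2.18 × 1.44² = 2.25 mA.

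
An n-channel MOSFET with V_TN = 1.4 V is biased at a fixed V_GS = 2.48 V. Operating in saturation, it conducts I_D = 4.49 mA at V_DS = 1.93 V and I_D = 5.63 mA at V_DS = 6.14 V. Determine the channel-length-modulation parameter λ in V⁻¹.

λ = 0.0683 V⁻¹

With V_GS fixed, I_D ∝ (1 + λ V_DS) in saturation, so I_D2/I_D1 = (1 + λ V_DS2)/(1 + λ V_DS1).
5.63/4.49 = 1.254 = (1 + 6.14 λ)/(1 + 1.93 λ).
Solving: λ (I_D1 V_DS2 − I_D2 V_DS1) = I_D2 − I_D1, so λ = (5.63 − 4.49) / (4.49 × 6.14 − 5.63 × 1.93) = 1.14 / 16.7 = 0.0683 V⁻¹.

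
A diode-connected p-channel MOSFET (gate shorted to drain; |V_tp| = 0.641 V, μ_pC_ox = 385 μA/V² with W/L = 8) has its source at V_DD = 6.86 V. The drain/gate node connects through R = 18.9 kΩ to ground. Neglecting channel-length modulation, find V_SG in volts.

V_SG = 1.09 V

With gate tied to drain, V_SG = V_SD ≥ V_SG − |V_tp|, so the device is in saturation.
k_p = μ_pC_ox · (W/L) = 3.08 mA/V².
KCL at the drain: ½ k_p (V_SG − |V_tp|)² = (V_DD − V_SG)/R.
Let x = V_SG − 0.641. Then 29.1 x² + x − 6.219 = 0, giving x = 0.445 V (positive root), so V_SG = 1.09 V.
I_D = (V_DD − V_SG)/R = (6.86 − 1.09) / 18.9 = 0.305 mA.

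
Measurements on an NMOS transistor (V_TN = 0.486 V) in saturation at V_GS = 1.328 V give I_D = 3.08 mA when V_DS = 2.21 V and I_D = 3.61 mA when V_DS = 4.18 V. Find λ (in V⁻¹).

λ = 0.108 V⁻¹

With V_GS fixed, I_D ∝ (1 + λ V_DS) in saturation, so I_D2/I_D1 = (1 + λ V_DS2)/(1 + λ V_DS1).
3.61/3.08 = 1.172 = (1 + 4.18 λ)/(1 + 2.21 λ).
Solving: λ (I_D1 V_DS2 − I_D2 V_DS1) = I_D2 − I_D1, so λ = (3.61 − 3.08) / (3.08 × 4.18 − 3.61 × 2.21) = 0.53 / 4.9 = 0.108 V⁻¹.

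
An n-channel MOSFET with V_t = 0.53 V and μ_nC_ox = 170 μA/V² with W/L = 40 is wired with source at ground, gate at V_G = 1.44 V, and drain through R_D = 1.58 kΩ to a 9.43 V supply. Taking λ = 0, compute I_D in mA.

V_GS = V_G = 1.44 V, so V_ov = 1.44 − 0.53 = 0.91 V.
k_n = μ_nC_ox · (W/L) = 6.8 mA/V².
Assume saturation: I_D = ½ k_n V_ov² = 0.5 × 6.8 × 0.91² = 2.82 mA, giving V_DS = V_DD − I_D R_D = 9.43 − 2.82 × 1.58 = 4.98 V.
V_DS = 4.98 V ≥ V_ov = 0.91 V, confirming saturation.

I_D = 2.82 mA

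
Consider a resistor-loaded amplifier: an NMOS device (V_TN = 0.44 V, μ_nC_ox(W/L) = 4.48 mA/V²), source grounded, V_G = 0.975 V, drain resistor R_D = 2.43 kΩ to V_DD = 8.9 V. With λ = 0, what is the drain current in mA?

V_GS = V_G = 0.975 V, so V_ov = 0.975 − 0.44 = 0.535 V.
Assume saturation: I_D = ½ k_n V_ov² = 0.5 × 4.48 × 0.535² = 0.641 mA, giving V_DS = V_DD − I_D R_D = 8.9 − 0.641 × 2.43 = 7.34 V.
V_DS = 7.34 V ≥ V_ov = 0.535 V, confirming saturation.

I_D = 0.641 mA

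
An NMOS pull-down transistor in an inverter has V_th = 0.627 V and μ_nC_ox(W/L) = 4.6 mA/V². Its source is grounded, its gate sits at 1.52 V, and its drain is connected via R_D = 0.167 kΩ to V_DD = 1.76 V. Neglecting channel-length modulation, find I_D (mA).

I_D = 1.83 mA

V_GS = V_G = 1.52 V, so V_ov = 1.52 − 0.627 = 0.893 V.
Assume saturation: I_D = ½ k_n V_ov² = 0.5 × 4.6 × 0.893² = 1.83 mA, giving V_DS = V_DD − I_D R_D = 1.76 − 1.83 × 0.167 = 1.45 V.
V_DS = 1.45 V ≥ V_ov = 0.893 V, confirming saturation.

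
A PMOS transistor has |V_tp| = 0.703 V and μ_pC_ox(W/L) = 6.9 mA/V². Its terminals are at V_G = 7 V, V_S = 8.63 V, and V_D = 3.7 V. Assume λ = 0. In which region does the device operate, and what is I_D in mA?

Saturation; I_D = 2.96 mA

V_SG = V_S − V_G = 8.63 − 7 = 1.63 V; V_SD = V_S − V_D = 8.63 − 3.7 = 4.93 V.
V_ov = V_SG − |V_tp| = 1.63 − 0.703 = 0.927 V.
Since V_SD = 4.93 V ≥ V_ov = 0.927 V, the device is in saturation.
I_D = ½ k_p V_ov² = 0.5 × 6.9 × 0.927² = 2.96 mA.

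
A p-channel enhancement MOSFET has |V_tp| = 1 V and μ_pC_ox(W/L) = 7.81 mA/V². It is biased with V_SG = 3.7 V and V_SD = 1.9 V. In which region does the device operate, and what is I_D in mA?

V_ov = V_SG − |V_tp| = 3.7 − 1 = 2.7 V.
Since V_SD = 1.9 V < V_ov = 2.7 V, the device is in the triode region.
I_D = k_p [V_ov · V_SD − ½ V_SD²] = 7.81 × [2.7 × 1.9 − 0.5 × 1.9²] = 26 mA.

Triode; I_D = 26.0 mA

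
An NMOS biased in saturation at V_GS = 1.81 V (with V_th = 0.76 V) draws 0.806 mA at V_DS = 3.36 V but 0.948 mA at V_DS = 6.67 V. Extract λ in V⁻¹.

With V_GS fixed, I_D ∝ (1 + λ V_DS) in saturation, so I_D2/I_D1 = (1 + λ V_DS2)/(1 + λ V_DS1).
0.948/0.806 = 1.176 = (1 + 6.67 λ)/(1 + 3.36 λ).
Solving: λ (I_D1 V_DS2 − I_D2 V_DS1) = I_D2 − I_D1, so λ = (0.948 − 0.806) / (0.806 × 6.67 − 0.948 × 3.36) = 0.142 / 2.19 = 0.0648 V⁻¹.

λ = 0.0648 V⁻¹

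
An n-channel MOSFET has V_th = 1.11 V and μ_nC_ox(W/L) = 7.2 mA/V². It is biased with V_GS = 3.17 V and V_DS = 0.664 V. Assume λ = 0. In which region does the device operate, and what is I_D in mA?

Triode; I_D = 8.26 mA

V_ov = V_GS − V_th = 3.17 − 1.11 = 2.06 V.
Since V_DS = 0.664 V < V_ov = 2.06 V, the device is in the triode region.
I_D = k_n [V_ov · V_DS − ½ V_DS²] = 7.2 × [2.06 × 0.664 − 0.5 × 0.664²] = 8.26 mA.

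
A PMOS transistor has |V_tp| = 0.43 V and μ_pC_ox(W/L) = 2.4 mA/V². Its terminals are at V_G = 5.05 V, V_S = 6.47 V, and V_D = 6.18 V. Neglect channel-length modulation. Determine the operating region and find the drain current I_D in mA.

Triode; I_D = 0.588 mA

V_SG = V_S − V_G = 6.47 − 5.05 = 1.42 V; V_SD = V_S − V_D = 6.47 − 6.18 = 0.29 V.
V_ov = V_SG − |V_tp| = 1.42 − 0.43 = 0.99 V.
Since V_SD = 0.29 V < V_ov = 0.99 V, the device is in the triode region.
I_D = k_p [V_ov · V_SD − ½ V_SD²] = 2.4 × [0.99 × 0.29 − 0.5 × 0.29²] = 0.588 mA.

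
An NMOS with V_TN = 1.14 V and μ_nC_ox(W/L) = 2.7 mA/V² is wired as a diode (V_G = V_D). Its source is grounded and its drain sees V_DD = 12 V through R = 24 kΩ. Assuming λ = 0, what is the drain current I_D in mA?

With gate tied to drain, V_GS = V_DS ≥ V_GS − V_TN, so the device is in saturation.
KCL at the drain: ½ k_n (V_GS − V_TN)² = (V_DD − V_GS)/R.
Let x = V_GS − 1.14. Then 32.4 x² + x − 10.86 = 0, giving x = 0.564 V (positive root), so V_GS = 1.7 V.
I_D = (V_DD − V_GS)/R = (12 − 1.7) / 24 = 0.429 mA.

I_D = 0.429 mA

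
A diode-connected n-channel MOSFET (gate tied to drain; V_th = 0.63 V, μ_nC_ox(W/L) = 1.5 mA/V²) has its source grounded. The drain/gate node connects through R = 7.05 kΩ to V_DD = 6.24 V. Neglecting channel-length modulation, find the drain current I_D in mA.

With gate tied to drain, V_GS = V_DS ≥ V_GS − V_th, so the device is in saturation.
KCL at the drain: ½ k_n (V_GS − V_th)² = (V_DD − V_GS)/R.
Let x = V_GS − 0.63. Then 5.29 x² + x − 5.61 = 0, giving x = 0.94 V (positive root), so V_GS = 1.57 V.
I_D = (V_DD − V_GS)/R = (6.24 − 1.57) / 7.05 = 0.662 mA.

I_D = 0.662 mA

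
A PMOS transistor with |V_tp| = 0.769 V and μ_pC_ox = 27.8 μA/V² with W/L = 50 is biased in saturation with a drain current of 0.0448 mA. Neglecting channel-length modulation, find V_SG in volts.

k_p = μ_pC_ox · (W/L) = 1.39 mA/V².
In saturation I_D = ½ k_p (V_SG − |V_tp|)², so V_SG − |V_tp| = √(2 I_D / k_p) = √(2 × 0.0448 / 1.39) = 0.254 V.
V_SG = 0.769 + 0.254 = 1.02 V.

V_SG = 1.02 V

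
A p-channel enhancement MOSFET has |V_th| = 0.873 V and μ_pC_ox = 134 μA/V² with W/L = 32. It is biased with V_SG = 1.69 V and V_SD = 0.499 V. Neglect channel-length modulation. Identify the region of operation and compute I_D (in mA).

k_p = μ_pC_ox · (W/L) = 4.288 mA/V².
V_ov = V_SG − |V_th| = 1.69 − 0.873 = 0.817 V.
Since V_SD = 0.499 V < V_ov = 0.817 V, the device is in the triode region.
I_D = k_p [V_ov · V_SD − ½ V_SD²] = 4.288 × [0.817 × 0.499 − 0.5 × 0.499²] = 1.21 mA.

Triode; I_D = 1.21 mA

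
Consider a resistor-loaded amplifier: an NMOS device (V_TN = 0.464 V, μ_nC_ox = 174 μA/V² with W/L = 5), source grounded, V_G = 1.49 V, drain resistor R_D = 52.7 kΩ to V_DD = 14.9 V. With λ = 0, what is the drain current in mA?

V_GS = V_G = 1.49 V, so V_ov = 1.49 − 0.464 = 1.03 V.
k_n = μ_nC_ox · (W/L) = 0.87 mA/V².
Assume saturation: I_D = ½ k_n V_ov² = 0.5 × 0.87 × 1.03² = 0.458 mA, giving V_DS = V_DD − I_D R_D = 14.9 − 0.458 × 52.7 = -9.23 V.
But -9.23 V < V_ov = 1.03 V, so the device is actually in triode.
In triode I_D = k_n[V_ov V_DS − ½ V_DS²] and I_D = (V_DD − V_DS)/R_D. Equating: 22.9 V_DS² − 48.04 V_DS + 14.9 = 0, giving V_DS = 0.379 V (the root below V_ov).
I_D = (14.9 − 0.379) / 52.7 = 0.276 mA.

I_D = 0.276 mA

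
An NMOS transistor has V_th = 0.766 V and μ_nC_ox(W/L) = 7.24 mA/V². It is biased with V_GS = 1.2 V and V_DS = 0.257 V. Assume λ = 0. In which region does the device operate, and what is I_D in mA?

Triode; I_D = 0.568 mA

V_ov = V_GS − V_th = 1.2 − 0.766 = 0.434 V.
Since V_DS = 0.257 V < V_ov = 0.434 V, the device is in the triode region.
I_D = k_n [V_ov · V_DS − ½ V_DS²] = 7.24 × [0.434 × 0.257 − 0.5 × 0.257²] = 0.568 mA.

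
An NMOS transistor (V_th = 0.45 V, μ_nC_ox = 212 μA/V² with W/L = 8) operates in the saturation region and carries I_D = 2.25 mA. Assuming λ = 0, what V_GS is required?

k_n = μ_nC_ox · (W/L) = 1.696 mA/V².
In saturation I_D = ½ k_n (V_GS − V_th)², so V_GS − V_th = √(2 I_D / k_n) = √(2 × 2.25 / 1.696) = 1.63 V.
V_GS = 0.45 + 1.63 = 2.08 V.

V_GS = 2.08 V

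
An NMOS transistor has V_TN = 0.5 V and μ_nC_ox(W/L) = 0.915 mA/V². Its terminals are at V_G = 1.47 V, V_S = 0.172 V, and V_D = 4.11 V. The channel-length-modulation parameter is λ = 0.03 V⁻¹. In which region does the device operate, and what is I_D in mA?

Saturation; I_D = 0.326 mA

V_GS = V_G − V_S = 1.47 − 0.172 = 1.3 V; V_DS = V_D − V_S = 4.11 − 0.172 = 3.94 V.
V_ov = V_GS − V_TN = 1.3 − 0.5 = 0.798 V.
Since V_DS = 3.94 V ≥ V_ov = 0.798 V, the device is in saturation.
I_D = ½ k_n V_ov² (1 + λ V_DS) = 0.5 × 0.915 × 0.798² × (1 + 0.03 × 3.94) = 0.326 mA.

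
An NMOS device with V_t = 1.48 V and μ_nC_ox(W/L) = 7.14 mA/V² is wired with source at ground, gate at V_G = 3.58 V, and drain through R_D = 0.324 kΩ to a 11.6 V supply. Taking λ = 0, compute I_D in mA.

V_GS = V_G = 3.58 V, so V_ov = 3.58 − 1.48 = 2.1 V.
Assume saturation: I_D = ½ k_n V_ov² = 0.5 × 7.14 × 2.1² = 15.7 mA, giving V_DS = V_DD − I_D R_D = 11.6 − 15.7 × 0.324 = 6.5 V.
V_DS = 6.5 V ≥ V_ov = 2.1 V, confirming saturation.

I_D = 15.7 mA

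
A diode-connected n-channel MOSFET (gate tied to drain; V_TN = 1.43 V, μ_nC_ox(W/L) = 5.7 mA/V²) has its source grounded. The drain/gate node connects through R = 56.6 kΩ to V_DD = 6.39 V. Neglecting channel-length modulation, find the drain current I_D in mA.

With gate tied to drain, V_GS = V_DS ≥ V_GS − V_TN, so the device is in saturation.
KCL at the drain: ½ k_n (V_GS − V_TN)² = (V_DD − V_GS)/R.
Let x = V_GS − 1.43. Then 161 x² + x − 4.96 = 0, giving x = 0.172 V (positive root), so V_GS = 1.6 V.
I_D = (V_DD − V_GS)/R = (6.39 − 1.6) / 56.6 = 0.0846 mA.

I_D = 0.0846 mA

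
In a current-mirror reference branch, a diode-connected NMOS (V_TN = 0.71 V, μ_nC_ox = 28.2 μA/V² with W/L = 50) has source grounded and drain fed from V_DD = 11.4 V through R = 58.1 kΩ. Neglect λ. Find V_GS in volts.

With gate tied to drain, V_GS = V_DS ≥ V_GS − V_TN, so the device is in saturation.
k_n = μ_nC_ox · (W/L) = 1.41 mA/V².
KCL at the drain: ½ k_n (V_GS − V_TN)² = (V_DD − V_GS)/R.
Let x = V_GS − 0.71. Then 41 x² + x − 10.69 = 0, giving x = 0.499 V (positive root), so V_GS = 1.21 V.
I_D = (V_DD − V_GS)/R = (11.4 − 1.21) / 58.1 = 0.175 mA.

V_GS = 1.21 V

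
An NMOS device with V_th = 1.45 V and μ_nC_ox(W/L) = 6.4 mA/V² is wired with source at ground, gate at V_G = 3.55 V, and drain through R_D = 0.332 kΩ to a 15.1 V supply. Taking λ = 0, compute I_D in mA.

V_GS = V_G = 3.55 V, so V_ov = 3.55 − 1.45 = 2.1 V.
Assume saturation: I_D = ½ k_n V_ov² = 0.5 × 6.4 × 2.1² = 14.1 mA, giving V_DS = V_DD − I_D R_D = 15.1 − 14.1 × 0.332 = 10.4 V.
V_DS = 10.4 V ≥ V_ov = 2.1 V, confirming saturation.

I_D = 14.1 mA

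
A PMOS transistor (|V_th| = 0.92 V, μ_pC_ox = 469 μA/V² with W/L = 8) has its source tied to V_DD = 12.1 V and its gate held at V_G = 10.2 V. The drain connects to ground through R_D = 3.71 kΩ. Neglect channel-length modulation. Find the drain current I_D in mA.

V_SG = V_DD − V_G = 12.1 − 10.2 = 1.9 V, so V_ov = 1.9 − 0.92 = 0.98 V.
k_p = μ_pC_ox · (W/L) = 3.752 mA/V².
Assume saturation: I_D = ½ k_p V_ov² = 0.5 × 3.752 × 0.98² = 1.8 mA, giving V_SD = V_DD − I_D R_D = 12.1 − 1.8 × 3.71 = 5.42 V.
V_SD = 5.42 V ≥ V_ov = 0.98 V, confirming saturation.

I_D = 1.80 mA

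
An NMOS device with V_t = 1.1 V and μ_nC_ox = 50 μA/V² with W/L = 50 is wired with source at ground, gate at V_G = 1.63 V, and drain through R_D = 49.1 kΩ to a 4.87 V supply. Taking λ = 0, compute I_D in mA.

I_D = 0.0976 mA

V_GS = V_G = 1.63 V, so V_ov = 1.63 − 1.1 = 0.53 V.
k_n = μ_nC_ox · (W/L) = 2.5 mA/V².
Assume saturation: I_D = ½ k_n V_ov² = 0.5 × 2.5 × 0.53² = 0.351 mA, giving V_DS = V_DD − I_D R_D = 4.87 − 0.351 × 49.1 = -12.4 V.
But -12.4 V < V_ov = 0.53 V, so the device is actually in triode.
In triode I_D = k_n[V_ov V_DS − ½ V_DS²] and I_D = (V_DD − V_DS)/R_D. Equating: 61.4 V_DS² − 66.06 V_DS + 4.87 = 0, giving V_DS = 0.0796 V (the root below V_ov).
I_D = (4.87 − 0.0796) / 49.1 = 0.0976 mA.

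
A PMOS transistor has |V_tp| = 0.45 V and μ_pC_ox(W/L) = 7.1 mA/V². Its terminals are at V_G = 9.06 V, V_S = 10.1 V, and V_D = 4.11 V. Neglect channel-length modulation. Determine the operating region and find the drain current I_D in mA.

Saturation; I_D = 1.24 mA

V_SG = V_S − V_G = 10.1 − 9.06 = 1.04 V; V_SD = V_S − V_D = 10.1 − 4.11 = 5.99 V.
V_ov = V_SG − |V_tp| = 1.04 − 0.45 = 0.59 V.
Since V_SD = 5.99 V ≥ V_ov = 0.59 V, the device is in saturation.
I_D = ½ k_p V_ov² = 0.5 × 7.1 × 0.59² = 1.24 mA.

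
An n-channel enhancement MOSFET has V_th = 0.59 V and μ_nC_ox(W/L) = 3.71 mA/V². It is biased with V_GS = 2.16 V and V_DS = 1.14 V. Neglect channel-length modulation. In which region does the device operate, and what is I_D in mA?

V_ov = V_GS − V_th = 2.16 − 0.59 = 1.57 V.
Since V_DS = 1.14 V < V_ov = 1.57 V, the device is in the triode region.
I_D = k_n [V_ov · V_DS − ½ V_DS²] = 3.71 × [1.57 × 1.14 − 0.5 × 1.14²] = 4.23 mA.

Triode; I_D = 4.23 mA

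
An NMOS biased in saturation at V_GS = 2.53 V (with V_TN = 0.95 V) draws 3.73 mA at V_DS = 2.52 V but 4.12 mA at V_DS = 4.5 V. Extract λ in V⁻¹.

With V_GS fixed, I_D ∝ (1 + λ V_DS) in saturation, so I_D2/I_D1 = (1 + λ V_DS2)/(1 + λ V_DS1).
4.12/3.73 = 1.105 = (1 + 4.5 λ)/(1 + 2.52 λ).
Solving: λ (I_D1 V_DS2 − I_D2 V_DS1) = I_D2 − I_D1, so λ = (4.12 − 3.73) / (3.73 × 4.5 − 4.12 × 2.52) = 0.39 / 6.4 = 0.0609 V⁻¹.

λ = 0.0609 V⁻¹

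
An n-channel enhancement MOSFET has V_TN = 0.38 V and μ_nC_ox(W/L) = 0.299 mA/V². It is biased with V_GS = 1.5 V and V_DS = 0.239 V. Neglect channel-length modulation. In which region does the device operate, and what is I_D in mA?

V_ov = V_GS − V_TN = 1.5 − 0.38 = 1.12 V.
Since V_DS = 0.239 V < V_ov = 1.12 V, the device is in the triode region.
I_D = k_n [V_ov · V_DS − ½ V_DS²] = 0.299 × [1.12 × 0.239 − 0.5 × 0.239²] = 0.0715 mA.

Triode; I_D = 0.0715 mA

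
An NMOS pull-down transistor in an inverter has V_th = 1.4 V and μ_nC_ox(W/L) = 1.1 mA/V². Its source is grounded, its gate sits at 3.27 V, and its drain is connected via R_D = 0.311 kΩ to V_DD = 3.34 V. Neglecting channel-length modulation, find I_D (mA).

V_GS = V_G = 3.27 V, so V_ov = 3.27 − 1.4 = 1.87 V.
Assume saturation: I_D = ½ k_n V_ov² = 0.5 × 1.1 × 1.87² = 1.92 mA, giving V_DS = V_DD − I_D R_D = 3.34 − 1.92 × 0.311 = 2.74 V.
V_DS = 2.74 V ≥ V_ov = 1.87 V, confirming saturation.

I_D = 1.92 mA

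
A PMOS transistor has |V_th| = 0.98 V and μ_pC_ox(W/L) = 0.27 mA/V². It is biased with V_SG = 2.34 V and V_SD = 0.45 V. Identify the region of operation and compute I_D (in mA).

Triode; I_D = 0.138 mA

V_ov = V_SG − |V_th| = 2.34 − 0.98 = 1.36 V.
Since V_SD = 0.45 V < V_ov = 1.36 V, the device is in the triode region.
I_D = k_p [V_ov · V_SD − ½ V_SD²] = 0.27 × [1.36 × 0.45 − 0.5 × 0.45²] = 0.138 mA.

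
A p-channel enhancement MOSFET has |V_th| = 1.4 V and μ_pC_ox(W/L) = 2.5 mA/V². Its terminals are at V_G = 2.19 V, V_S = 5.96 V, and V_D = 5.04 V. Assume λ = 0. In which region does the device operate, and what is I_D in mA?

Triode; I_D = 4.39 mA

V_SG = V_S − V_G = 5.96 − 2.19 = 3.77 V; V_SD = V_S − V_D = 5.96 − 5.04 = 0.92 V.
V_ov = V_SG − |V_th| = 3.77 − 1.4 = 2.37 V.
Since V_SD = 0.92 V < V_ov = 2.37 V, the device is in the triode region.
I_D = k_p [V_ov · V_SD − ½ V_SD²] = 2.5 × [2.37 × 0.92 − 0.5 × 0.92²] = 4.39 mA.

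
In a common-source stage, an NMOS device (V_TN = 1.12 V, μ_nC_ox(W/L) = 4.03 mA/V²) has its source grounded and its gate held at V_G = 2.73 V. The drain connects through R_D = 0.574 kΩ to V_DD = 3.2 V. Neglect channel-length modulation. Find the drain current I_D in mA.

I_D = 4.08 mA

V_GS = V_G = 2.73 V, so V_ov = 2.73 − 1.12 = 1.61 V.
Assume saturation: I_D = ½ k_n V_ov² = 0.5 × 4.03 × 1.61² = 5.22 mA, giving V_DS = V_DD − I_D R_D = 3.2 − 5.22 × 0.574 = 0.202 V.
But 0.202 V < V_ov = 1.61 V, so the device is actually in triode.
In triode I_D = k_n[V_ov V_DS − ½ V_DS²] and I_D = (V_DD − V_DS)/R_D. Equating: 1.16 V_DS² − 4.724 V_DS + 3.2 = 0, giving V_DS = 0.857 V (the root below V_ov).
I_D = (3.2 − 0.857) / 0.574 = 4.08 mA.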